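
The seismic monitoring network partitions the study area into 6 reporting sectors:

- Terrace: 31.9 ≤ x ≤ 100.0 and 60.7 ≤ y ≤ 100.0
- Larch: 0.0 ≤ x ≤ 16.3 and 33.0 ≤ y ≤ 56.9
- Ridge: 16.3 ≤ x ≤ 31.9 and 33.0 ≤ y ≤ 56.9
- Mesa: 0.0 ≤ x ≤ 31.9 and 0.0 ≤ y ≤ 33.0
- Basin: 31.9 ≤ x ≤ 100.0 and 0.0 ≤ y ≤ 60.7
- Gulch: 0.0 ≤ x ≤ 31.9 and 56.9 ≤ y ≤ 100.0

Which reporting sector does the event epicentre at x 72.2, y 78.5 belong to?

Terrace

The point has x = 72.2 and y = 78.5.
Only Terrace satisfies 31.9 ≤ x ≤ 100.0 and 60.7 ≤ y ≤ 100.0.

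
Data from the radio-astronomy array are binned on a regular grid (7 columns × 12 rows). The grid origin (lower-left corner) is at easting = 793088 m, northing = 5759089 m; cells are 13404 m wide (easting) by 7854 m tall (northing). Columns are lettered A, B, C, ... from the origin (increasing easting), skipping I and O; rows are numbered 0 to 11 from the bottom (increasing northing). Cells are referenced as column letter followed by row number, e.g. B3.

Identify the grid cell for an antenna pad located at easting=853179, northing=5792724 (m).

Column index: ⌊(853179 − 793088) / 13404⌋ = ⌊4.483⌋ = 4 → column E
Row offset from origin: ⌊(5792724 − 5759089) / 7854⌋ = ⌊4.283⌋ = 4 → row 4

E4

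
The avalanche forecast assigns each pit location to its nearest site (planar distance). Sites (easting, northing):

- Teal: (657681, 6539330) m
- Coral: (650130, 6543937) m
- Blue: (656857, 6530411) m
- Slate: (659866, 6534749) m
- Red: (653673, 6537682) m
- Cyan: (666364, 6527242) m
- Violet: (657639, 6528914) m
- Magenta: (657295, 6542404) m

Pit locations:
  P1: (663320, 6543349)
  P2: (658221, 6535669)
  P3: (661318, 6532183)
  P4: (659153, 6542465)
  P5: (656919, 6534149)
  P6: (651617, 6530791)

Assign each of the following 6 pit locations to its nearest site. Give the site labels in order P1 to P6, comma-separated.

Magenta, Slate, Slate, Magenta, Slate, Blue

P1 → Magenta (d²=37193650.00)
P2 → Slate (d²=3552425.00)
P3 → Slate (d²=8692660.00)
P4 → Magenta (d²=3455885.00)
P5 → Slate (d²=9044809.00)
P6 → Blue (d²=27602000.00)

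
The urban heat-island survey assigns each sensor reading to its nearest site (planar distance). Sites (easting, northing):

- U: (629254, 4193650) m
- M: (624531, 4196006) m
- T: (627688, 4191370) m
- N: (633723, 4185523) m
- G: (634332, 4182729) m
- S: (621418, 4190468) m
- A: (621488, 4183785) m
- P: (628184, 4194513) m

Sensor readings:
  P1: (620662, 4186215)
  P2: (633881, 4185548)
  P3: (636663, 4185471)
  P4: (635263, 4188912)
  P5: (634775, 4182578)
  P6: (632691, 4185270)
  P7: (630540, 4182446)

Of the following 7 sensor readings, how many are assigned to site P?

0

P1 → A
P2 → N
P3 → N
P4 → N
P5 → G
P6 → N
P7 → G
0 of the 7 go to P.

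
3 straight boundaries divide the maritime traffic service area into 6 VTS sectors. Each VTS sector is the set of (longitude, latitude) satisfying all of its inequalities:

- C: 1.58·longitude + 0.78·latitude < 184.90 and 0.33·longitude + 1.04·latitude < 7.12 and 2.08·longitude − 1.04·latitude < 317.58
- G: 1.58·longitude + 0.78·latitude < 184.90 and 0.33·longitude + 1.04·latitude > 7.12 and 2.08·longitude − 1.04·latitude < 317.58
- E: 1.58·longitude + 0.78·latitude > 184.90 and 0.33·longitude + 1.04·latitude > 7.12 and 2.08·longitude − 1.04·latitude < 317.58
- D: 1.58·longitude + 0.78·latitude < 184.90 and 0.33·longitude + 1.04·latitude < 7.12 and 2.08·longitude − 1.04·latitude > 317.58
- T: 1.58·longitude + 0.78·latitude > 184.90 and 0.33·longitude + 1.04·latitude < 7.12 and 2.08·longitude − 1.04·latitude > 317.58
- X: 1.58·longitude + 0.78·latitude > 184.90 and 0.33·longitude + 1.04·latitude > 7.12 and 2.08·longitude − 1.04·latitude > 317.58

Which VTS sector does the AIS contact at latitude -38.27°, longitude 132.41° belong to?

1.58·132.41 + 0.78·-38.27 = 179.357, which is < 184.90
0.33·132.41 + 1.04·-38.27 = 3.895, which is < 7.12
2.08·132.41 − 1.04·-38.27 = 315.214, which is < 317.58
This sign pattern matches C.

C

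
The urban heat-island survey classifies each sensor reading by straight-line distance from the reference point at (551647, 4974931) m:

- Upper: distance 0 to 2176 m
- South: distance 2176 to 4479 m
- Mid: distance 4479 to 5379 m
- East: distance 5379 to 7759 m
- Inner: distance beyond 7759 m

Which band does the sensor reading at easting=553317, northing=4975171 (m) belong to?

Distance = √((553317−551647)² + (4975171−4974931)²) = √(2788900.000 + 57600.000) = 1687.157 m.
0 ≤ 1687.157 < 2176 → Upper.

Upper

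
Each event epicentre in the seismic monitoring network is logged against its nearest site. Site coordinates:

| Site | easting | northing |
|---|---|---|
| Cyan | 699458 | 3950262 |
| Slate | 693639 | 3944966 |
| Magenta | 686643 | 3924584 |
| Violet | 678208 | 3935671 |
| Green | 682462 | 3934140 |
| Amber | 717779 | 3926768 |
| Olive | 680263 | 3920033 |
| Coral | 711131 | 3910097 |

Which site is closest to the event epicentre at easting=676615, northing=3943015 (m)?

Squared distances to each site:
Cyan: 574321658.000; Slate: 293622977.000; Magenta: 440262545.000; Violet: 56471985.000; Green: 112953034.000; Amber: 1958439905.000; Olive: 541480228.000; Coral: 2274948980.000.
Minimum at Violet.

Violet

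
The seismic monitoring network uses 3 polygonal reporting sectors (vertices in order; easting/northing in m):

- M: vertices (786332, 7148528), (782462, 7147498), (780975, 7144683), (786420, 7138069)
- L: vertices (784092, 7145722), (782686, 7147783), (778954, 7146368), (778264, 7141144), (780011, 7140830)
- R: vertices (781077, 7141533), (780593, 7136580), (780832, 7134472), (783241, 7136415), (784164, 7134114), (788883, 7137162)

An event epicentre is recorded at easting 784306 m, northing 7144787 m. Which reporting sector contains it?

Cast a ray rightward from (784306, 7144787). For each polygon, the edges (by vertex number in listed order) whose endpoints lie on opposite sides of northing = 7144787, where each meets that height, and whether that is right or left of the point:
M: 2–3 at easting≈781029.9 (left), 4–1 at easting≈786363.5 (right) → 1 crossing.
L: 3–4 at easting≈778745.2 (left), 5–1 at easting≈783312.0 (left) → 0 crossings.
R: no edge straddles that height → 0 crossings.
Only M has an odd count, so the point is inside M.

M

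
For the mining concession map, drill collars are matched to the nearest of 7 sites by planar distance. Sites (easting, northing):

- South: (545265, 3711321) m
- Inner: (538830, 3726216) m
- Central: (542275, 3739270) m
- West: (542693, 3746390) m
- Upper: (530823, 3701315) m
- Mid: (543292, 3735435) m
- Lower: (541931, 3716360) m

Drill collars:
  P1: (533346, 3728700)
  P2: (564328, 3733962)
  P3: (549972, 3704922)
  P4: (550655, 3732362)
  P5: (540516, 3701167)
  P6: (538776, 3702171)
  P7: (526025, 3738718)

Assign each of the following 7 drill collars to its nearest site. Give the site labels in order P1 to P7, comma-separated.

Inner, Mid, South, Mid, Upper, Upper, Central

P1 → Inner (d²=36244512.00)
P2 → Mid (d²=444683025.00)
P3 → South (d²=63103050.00)
P4 → Mid (d²=63657098.00)
P5 → Upper (d²=93976153.00)
P6 → Upper (d²=63982945.00)
P7 → Central (d²=264367204.00)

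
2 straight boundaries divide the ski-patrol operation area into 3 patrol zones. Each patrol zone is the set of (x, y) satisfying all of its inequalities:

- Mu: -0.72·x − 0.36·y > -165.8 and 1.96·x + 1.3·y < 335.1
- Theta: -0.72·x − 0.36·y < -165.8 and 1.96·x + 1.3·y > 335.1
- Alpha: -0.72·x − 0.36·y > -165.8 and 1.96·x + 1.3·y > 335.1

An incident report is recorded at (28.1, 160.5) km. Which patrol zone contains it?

Mu

-0.72·28.1 − 0.36·160.5 = -78.012, which is > -165.8
1.96·28.1 + 1.3·160.5 = 263.726, which is < 335.1
This sign pattern matches Mu.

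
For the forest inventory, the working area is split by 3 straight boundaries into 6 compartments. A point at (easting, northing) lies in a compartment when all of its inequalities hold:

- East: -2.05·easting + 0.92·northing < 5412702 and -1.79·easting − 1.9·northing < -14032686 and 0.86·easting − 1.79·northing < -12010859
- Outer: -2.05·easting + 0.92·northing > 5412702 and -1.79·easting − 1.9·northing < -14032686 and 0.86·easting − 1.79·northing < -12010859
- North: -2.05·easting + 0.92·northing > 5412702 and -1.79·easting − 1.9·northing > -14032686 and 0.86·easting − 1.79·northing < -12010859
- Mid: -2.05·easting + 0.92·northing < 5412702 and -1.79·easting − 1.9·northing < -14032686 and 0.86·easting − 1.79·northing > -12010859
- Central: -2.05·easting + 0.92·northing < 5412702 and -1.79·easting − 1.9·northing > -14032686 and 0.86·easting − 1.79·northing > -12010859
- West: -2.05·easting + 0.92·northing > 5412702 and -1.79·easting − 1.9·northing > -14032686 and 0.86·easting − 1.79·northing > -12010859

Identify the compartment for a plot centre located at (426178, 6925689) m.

North

-2.05·426178 + 0.92·6925689 = 5497968.980, which is > 5412702
-1.79·426178 − 1.9·6925689 = -13921667.720, which is > -14032686
0.86·426178 − 1.79·6925689 = -12030470.230, which is < -12010859
This sign pattern matches North.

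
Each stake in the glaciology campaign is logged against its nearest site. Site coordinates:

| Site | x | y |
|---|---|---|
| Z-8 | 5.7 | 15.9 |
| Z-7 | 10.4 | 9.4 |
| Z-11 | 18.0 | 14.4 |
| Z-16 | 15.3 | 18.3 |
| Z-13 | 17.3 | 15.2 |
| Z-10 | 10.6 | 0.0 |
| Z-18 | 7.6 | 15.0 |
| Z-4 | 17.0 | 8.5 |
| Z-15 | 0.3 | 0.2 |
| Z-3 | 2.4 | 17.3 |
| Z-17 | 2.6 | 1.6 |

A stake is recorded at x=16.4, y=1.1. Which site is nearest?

Squared distances to each site:
Z-8: 333.530; Z-7: 104.890; Z-11: 179.450; Z-16: 297.050; Z-13: 199.620; Z-10: 34.850; Z-18: 270.650; Z-4: 55.120; Z-15: 260.020; Z-3: 458.440; Z-17: 190.690.
Minimum at Z-10.

Z-10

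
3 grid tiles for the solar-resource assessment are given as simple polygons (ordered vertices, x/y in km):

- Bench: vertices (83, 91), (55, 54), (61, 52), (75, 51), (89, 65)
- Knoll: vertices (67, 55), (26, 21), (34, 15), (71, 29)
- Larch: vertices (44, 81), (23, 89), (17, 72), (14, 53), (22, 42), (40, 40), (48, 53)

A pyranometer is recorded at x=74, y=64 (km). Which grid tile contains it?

Cast a ray rightward from (74, 64). For each polygon, the edges (by vertex number in listed order) whose endpoints lie on opposite sides of y = 64, where each meets that height, and whether that is right or left of the point:
Bench: 1–2 at x≈62.6 (left), 4–5 at x≈88.0 (right) → 1 crossing.
Knoll: no edge straddles that height → 0 crossings.
Larch: 3–4 at x≈15.7 (left), 7–1 at x≈46.4 (left) → 0 crossings.
Only Bench has an odd count, so the point is inside Bench.

Bench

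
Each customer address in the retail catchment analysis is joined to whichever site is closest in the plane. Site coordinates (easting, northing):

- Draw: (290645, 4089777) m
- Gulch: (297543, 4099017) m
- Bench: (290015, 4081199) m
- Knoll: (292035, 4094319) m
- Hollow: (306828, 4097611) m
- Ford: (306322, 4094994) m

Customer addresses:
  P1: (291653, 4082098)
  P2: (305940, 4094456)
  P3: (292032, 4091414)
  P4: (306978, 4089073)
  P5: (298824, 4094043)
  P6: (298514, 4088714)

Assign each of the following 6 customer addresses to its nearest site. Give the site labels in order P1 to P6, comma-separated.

P1 → Bench (d²=3491245.00)
P2 → Ford (d²=435368.00)
P3 → Draw (d²=4603538.00)
P4 → Ford (d²=35488577.00)
P5 → Gulch (d²=26381637.00)
P6 → Draw (d²=63051130.00)

Bench, Ford, Draw, Ford, Gulch, Draw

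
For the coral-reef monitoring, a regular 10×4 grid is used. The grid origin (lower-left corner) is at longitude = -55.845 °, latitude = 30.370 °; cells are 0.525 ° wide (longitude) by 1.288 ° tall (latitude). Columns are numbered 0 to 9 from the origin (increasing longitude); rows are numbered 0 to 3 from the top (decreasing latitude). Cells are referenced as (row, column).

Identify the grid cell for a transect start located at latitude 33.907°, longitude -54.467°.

Column index: ⌊(-54.467 − -55.845) / 0.525⌋ = ⌊2.625⌋ = 2
Row offset from origin: ⌊(33.907 − 30.370) / 1.288⌋ = ⌊2.746⌋ = 2 → row 1 (counted from top)

(1, 2)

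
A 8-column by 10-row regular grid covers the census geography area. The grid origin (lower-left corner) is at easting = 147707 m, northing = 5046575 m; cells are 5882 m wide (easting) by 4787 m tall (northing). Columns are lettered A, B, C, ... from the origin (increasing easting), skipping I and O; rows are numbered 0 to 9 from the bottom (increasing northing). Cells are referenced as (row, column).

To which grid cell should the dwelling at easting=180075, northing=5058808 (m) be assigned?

Column index: ⌊(180075 − 147707) / 5882⌋ = ⌊5.503⌋ = 5 → column F
Row offset from origin: ⌊(5058808 − 5046575) / 4787⌋ = ⌊2.555⌋ = 2 → row 2

(2, F)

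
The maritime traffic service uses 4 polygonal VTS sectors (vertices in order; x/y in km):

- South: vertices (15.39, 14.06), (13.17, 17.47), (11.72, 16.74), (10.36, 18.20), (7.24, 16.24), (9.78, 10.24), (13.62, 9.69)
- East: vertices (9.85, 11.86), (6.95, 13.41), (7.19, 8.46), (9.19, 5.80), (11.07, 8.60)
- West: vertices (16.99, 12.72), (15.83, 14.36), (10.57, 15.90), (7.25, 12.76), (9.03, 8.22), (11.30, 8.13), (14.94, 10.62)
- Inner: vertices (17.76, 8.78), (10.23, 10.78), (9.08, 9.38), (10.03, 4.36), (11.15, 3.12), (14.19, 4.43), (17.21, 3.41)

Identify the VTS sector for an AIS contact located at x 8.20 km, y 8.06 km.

East

Cast a ray rightward from (8.20, 8.06). For each polygon, the edges (by vertex number in listed order) whose endpoints lie on opposite sides of y = 8.06, where each meets that height, and whether that is right or left of the point:
South: no edge straddles that height → 0 crossings.
East: 3–4 at x≈7.491 (left), 4–5 at x≈10.707 (right) → 1 crossing.
West: no edge straddles that height → 0 crossings.
Inner: 3–4 at x≈9.330 (right), 7–1 at x≈17.686 (right) → 2 crossings.
Only East has an odd count, so the point is inside East.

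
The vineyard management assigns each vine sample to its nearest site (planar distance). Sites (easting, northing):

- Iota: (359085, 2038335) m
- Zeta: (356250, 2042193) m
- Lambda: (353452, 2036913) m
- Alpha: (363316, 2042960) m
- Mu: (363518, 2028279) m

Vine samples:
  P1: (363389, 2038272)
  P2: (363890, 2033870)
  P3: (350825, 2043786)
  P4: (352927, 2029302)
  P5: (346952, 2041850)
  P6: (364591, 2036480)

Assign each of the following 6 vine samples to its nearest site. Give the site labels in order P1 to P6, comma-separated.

P1 → Iota (d²=18528385.00)
P2 → Mu (d²=31397665.00)
P3 → Zeta (d²=31968274.00)
P4 → Lambda (d²=58202946.00)
P5 → Lambda (d²=66623969.00)
P6 → Iota (d²=33757061.00)

Iota, Mu, Zeta, Lambda, Lambda, Iota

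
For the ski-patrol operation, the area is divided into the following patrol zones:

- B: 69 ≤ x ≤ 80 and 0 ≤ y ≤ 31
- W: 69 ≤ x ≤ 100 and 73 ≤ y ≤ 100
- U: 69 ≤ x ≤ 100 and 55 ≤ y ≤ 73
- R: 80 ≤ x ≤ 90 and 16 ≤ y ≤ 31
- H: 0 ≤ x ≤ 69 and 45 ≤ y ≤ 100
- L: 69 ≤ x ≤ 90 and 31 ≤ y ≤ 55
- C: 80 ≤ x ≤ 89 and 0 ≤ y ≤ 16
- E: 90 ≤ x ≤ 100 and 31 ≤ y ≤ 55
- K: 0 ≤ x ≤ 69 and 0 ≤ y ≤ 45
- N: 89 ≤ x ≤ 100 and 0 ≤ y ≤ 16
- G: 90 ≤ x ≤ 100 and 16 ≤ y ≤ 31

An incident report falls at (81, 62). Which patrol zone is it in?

U

The point has x = 81 and y = 62.
Only U satisfies 69 ≤ x ≤ 100 and 55 ≤ y ≤ 73.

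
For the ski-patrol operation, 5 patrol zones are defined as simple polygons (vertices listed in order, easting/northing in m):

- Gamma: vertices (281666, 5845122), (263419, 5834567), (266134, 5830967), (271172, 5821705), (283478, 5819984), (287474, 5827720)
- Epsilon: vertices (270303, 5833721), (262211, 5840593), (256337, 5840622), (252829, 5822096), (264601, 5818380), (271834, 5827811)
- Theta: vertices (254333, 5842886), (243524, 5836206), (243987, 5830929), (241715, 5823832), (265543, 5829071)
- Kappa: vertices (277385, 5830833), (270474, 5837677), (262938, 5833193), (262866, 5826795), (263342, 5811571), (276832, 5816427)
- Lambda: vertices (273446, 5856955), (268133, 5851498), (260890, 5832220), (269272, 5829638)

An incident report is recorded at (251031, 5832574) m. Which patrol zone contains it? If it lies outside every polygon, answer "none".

Theta

Cast a ray rightward from (251031, 5832574). For each polygon, the edges (by vertex number in listed order) whose endpoints lie on opposite sides of northing = 5832574, where each meets that height, and whether that is right or left of the point:
Gamma: 2–3 at easting≈264922.1 (right), 6–1 at easting≈285854.0 (right) → 2 crossings.
Epsilon: 3–4 at easting≈254813.1 (right), 6–1 at easting≈270600.1 (right) → 2 crossings.
Theta: 2–3 at easting≈243842.7 (left), 5–1 at easting≈262700.5 (right) → 1 crossing.
Kappa: 1–2 at easting≈275627.0 (right), 3–4 at easting≈262931.0 (right) → 2 crossings.
Lambda: 2–3 at easting≈261023.0 (right), 4–1 at easting≈269720.6 (right) → 2 crossings.
Only Theta has an odd count, so the point is inside Theta.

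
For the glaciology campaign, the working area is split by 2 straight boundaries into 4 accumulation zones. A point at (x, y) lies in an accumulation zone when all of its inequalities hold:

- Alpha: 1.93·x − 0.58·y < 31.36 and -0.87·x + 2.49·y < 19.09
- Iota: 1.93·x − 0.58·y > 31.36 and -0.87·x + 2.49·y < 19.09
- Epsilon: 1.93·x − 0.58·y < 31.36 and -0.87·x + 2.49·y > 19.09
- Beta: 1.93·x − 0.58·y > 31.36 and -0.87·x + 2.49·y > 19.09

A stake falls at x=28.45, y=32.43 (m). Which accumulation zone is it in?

1.93·28.45 − 0.58·32.43 = 36.099, which is > 31.36
-0.87·28.45 + 2.49·32.43 = 55.999, which is > 19.09
This sign pattern matches Beta.

Beta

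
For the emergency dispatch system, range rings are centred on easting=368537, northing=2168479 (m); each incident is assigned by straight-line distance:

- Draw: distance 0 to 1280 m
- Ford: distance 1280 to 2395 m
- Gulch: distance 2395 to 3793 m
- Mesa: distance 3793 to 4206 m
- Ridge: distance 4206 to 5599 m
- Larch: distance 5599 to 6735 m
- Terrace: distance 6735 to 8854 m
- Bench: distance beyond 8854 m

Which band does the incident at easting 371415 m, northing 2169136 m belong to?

Distance = √((371415−368537)² + (2169136−2168479)²) = √(8282884.000 + 431649.000) = 2952.039 m.
2395 ≤ 2952.039 < 3793 → Gulch.

Gulch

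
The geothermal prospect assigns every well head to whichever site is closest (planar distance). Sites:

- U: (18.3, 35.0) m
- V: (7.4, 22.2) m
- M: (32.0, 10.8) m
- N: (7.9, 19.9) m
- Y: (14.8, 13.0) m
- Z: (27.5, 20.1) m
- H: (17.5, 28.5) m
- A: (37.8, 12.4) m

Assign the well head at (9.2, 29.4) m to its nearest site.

V

Squared distances to each site:
U: 114.170; V: 55.080; M: 865.800; N: 91.940; Y: 300.320; Z: 421.380; H: 69.700; A: 1106.960.
Minimum at V.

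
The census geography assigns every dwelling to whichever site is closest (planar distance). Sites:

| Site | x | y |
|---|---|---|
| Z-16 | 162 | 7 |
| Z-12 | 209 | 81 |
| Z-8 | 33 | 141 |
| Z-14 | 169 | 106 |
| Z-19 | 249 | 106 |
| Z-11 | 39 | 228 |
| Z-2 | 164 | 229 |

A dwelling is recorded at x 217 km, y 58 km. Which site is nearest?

Z-12

Squared distances to each site:
Z-16: 5626.000; Z-12: 593.000; Z-8: 40745.000; Z-14: 4608.000; Z-19: 3328.000; Z-11: 60584.000; Z-2: 32050.000.
Minimum at Z-12.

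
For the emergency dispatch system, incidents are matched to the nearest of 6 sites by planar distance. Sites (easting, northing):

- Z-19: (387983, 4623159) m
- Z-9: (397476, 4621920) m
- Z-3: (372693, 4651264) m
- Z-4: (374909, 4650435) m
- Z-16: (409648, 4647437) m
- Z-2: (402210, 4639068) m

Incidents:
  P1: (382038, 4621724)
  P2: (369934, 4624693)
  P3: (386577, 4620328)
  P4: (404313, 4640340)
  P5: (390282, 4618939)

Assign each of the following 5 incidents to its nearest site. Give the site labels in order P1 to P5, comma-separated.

P1 → Z-19 (d²=37402250.00)
P2 → Z-19 (d²=328119557.00)
P3 → Z-19 (d²=9991397.00)
P4 → Z-2 (d²=6040593.00)
P5 → Z-19 (d²=23093801.00)

Z-19, Z-19, Z-19, Z-2, Z-19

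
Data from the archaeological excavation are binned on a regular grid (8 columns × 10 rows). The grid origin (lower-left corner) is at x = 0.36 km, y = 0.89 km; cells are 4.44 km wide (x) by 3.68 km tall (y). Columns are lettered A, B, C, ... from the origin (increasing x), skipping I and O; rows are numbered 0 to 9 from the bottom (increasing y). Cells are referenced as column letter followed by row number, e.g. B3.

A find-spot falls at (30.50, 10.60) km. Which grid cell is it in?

G2

Column index: ⌊(30.50 − 0.36) / 4.44⌋ = ⌊6.788⌋ = 6 → column G
Row offset from origin: ⌊(10.60 − 0.89) / 3.68⌋ = ⌊2.639⌋ = 2 → row 2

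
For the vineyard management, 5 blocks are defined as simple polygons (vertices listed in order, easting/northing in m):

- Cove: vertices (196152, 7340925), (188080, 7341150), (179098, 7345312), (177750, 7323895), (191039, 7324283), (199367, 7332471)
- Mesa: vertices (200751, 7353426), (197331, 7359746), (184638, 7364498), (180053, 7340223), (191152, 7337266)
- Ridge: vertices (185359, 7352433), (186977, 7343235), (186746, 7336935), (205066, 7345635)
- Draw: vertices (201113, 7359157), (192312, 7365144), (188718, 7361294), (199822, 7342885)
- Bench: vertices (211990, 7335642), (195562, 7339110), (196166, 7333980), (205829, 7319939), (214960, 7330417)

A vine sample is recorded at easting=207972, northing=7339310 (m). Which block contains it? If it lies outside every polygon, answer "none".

none

Cast a ray rightward from (207972, 7339310). For each polygon, the edges (by vertex number in listed order) whose endpoints lie on opposite sides of northing = 7339310, where each meets that height, and whether that is right or left of the point:
Cove: 3–4 at easting≈178720.2 (left), 6–1 at easting≈196766.2 (left) → 0 crossings.
Mesa: 4–5 at easting≈183479.9 (left), 5–1 at easting≈192366.1 (left) → 0 crossings.
Ridge: 2–3 at easting≈186833.1 (left), 3–4 at easting≈191747.1 (left) → 0 crossings.
Draw: no edge straddles that height → 0 crossings.
Bench: no edge straddles that height → 0 crossings.
All counts are even, so the point lies outside every listed polygon.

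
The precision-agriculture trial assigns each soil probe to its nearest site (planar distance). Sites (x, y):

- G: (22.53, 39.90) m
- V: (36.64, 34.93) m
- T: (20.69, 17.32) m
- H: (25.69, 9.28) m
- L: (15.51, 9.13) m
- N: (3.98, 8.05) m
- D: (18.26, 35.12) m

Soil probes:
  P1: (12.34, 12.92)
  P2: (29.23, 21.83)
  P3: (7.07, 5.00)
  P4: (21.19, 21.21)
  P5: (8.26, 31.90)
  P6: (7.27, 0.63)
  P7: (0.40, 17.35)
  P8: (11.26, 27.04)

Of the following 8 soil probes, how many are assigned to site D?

2

P1 → L
P2 → T
P3 → N
P4 → T
P5 → D
P6 → N
P7 → N
P8 → D
2 of the 8 go to D.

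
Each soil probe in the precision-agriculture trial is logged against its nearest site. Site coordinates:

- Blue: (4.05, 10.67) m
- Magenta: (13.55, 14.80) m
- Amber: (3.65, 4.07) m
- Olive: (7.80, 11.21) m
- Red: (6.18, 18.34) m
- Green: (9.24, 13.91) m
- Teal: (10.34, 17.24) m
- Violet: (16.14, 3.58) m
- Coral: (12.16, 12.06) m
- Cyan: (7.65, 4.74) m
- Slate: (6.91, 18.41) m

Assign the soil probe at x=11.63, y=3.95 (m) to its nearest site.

Squared distances to each site:
Blue: 102.615; Magenta: 121.409; Amber: 63.695; Olive: 67.377; Red: 236.775; Green: 104.914; Teal: 178.288; Violet: 20.477; Coral: 66.053; Cyan: 16.465; Slate: 231.370.
Minimum at Cyan.

Cyan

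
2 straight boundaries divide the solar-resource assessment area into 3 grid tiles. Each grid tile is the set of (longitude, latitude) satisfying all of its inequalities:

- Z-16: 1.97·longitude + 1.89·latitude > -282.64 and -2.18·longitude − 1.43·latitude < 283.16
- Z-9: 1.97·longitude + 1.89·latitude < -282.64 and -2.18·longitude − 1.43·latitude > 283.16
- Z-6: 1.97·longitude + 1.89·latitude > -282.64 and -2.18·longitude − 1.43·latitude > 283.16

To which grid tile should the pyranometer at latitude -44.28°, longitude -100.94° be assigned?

1.97·-100.94 + 1.89·-44.28 = -282.541, which is > -282.64
-2.18·-100.94 − 1.43·-44.28 = 283.370, which is > 283.16
This sign pattern matches Z-6.

Z-6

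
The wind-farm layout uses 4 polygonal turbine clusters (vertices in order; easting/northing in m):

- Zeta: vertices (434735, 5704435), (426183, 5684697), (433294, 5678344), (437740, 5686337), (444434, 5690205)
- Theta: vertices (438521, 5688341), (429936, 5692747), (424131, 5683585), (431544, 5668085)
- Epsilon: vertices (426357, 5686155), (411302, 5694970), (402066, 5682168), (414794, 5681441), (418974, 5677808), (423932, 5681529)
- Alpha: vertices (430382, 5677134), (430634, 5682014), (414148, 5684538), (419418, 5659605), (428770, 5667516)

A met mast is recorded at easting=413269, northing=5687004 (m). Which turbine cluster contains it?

Cast a ray rightward from (413269, 5687004). For each polygon, the edges (by vertex number in listed order) whose endpoints lie on opposite sides of northing = 5687004, where each meets that height, and whether that is right or left of the point:
Zeta: 1–2 at easting≈427182.6 (right), 4–5 at easting≈438894.3 (right) → 2 crossings.
Theta: 2–3 at easting≈426297.3 (right), 4–1 at easting≈438060.5 (right) → 2 crossings.
Epsilon: 1–2 at easting≈424907.0 (right), 2–3 at easting≈405554.9 (left) → 1 crossing.
Alpha: no edge straddles that height → 0 crossings.
Only Epsilon has an odd count, so the point is inside Epsilon.

Epsilon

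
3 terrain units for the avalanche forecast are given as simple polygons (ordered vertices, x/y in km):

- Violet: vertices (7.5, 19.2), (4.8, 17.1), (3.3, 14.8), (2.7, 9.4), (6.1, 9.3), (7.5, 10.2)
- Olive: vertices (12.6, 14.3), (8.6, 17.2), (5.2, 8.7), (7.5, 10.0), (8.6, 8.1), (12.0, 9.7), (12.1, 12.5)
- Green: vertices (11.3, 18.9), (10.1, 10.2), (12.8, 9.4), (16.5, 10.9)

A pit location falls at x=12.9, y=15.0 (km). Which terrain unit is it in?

Green

Cast a ray rightward from (12.9, 15.0). For each polygon, the edges (by vertex number in listed order) whose endpoints lie on opposite sides of y = 15.0, where each meets that height, and whether that is right or left of the point:
Violet: 2–3 at x≈3.43 (left), 6–1 at x≈7.50 (left) → 0 crossings.
Olive: 1–2 at x≈11.63 (left), 2–3 at x≈7.72 (left) → 0 crossings.
Green: 1–2 at x≈10.76 (left), 4–1 at x≈13.84 (right) → 1 crossing.
Only Green has an odd count, so the point is inside Green.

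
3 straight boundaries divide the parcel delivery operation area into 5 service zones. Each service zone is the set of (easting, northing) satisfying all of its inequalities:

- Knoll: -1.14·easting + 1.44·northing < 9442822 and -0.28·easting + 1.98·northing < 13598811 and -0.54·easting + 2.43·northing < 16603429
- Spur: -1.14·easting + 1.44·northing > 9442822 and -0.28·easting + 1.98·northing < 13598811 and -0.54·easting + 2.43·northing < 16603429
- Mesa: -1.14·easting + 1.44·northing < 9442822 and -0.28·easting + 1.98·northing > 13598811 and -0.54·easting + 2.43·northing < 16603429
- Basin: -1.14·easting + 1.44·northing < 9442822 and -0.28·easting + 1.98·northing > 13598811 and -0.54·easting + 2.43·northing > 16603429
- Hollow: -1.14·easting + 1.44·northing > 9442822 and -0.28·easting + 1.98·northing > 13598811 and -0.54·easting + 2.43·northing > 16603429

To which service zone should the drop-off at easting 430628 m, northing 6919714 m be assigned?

Spur

-1.14·430628 + 1.44·6919714 = 9473472.240, which is > 9442822
-0.28·430628 + 1.98·6919714 = 13580457.880, which is < 13598811
-0.54·430628 + 2.43·6919714 = 16582365.900, which is < 16603429
This sign pattern matches Spur.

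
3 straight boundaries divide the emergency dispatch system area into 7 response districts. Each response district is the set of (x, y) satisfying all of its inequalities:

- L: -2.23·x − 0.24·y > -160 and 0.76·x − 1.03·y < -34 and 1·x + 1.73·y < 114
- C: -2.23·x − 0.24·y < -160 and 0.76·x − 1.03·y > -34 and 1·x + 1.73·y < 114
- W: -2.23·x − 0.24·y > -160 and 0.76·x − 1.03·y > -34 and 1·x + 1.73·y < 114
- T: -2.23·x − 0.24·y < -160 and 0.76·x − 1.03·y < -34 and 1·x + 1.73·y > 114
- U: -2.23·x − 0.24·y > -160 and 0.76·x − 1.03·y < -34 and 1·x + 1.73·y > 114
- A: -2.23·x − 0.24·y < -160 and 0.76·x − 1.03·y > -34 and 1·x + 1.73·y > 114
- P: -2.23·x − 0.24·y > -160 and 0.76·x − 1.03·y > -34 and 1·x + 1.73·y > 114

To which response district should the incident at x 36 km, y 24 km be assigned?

W

-2.23·36 − 0.24·24 = -86.040, which is > -160
0.76·36 − 1.03·24 = 2.640, which is > -34
1·36 + 1.73·24 = 77.520, which is < 114
This sign pattern matches W.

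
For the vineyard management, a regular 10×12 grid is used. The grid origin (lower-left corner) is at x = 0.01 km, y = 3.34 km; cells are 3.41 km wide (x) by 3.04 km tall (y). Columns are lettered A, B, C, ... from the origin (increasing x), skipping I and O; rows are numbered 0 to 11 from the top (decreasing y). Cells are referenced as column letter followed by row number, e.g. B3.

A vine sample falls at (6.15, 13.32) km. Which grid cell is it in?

Column index: ⌊(6.15 − 0.01) / 3.41⌋ = ⌊1.801⌋ = 1 → column B
Row offset from origin: ⌊(13.32 − 3.34) / 3.04⌋ = ⌊3.283⌋ = 3 → row 8 (counted from top)

B8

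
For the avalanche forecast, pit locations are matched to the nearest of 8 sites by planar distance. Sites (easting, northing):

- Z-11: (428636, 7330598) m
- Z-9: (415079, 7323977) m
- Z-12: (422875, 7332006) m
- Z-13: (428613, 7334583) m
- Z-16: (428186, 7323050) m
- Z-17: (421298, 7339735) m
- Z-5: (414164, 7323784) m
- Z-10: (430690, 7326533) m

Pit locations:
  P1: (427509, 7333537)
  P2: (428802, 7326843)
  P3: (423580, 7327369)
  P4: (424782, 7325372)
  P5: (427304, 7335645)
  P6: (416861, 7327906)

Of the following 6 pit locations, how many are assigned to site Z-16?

P1 → Z-13
P2 → Z-10
P3 → Z-12
P4 → Z-16
P5 → Z-13
P6 → Z-9
1 of the 6 goes to Z-16.

1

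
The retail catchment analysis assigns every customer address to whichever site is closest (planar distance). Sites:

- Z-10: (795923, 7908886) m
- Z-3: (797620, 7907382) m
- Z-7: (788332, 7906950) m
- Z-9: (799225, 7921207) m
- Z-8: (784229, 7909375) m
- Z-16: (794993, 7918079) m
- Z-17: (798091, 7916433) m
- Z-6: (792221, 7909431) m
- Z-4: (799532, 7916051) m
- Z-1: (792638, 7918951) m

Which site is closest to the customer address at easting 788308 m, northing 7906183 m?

Squared distances to each site:
Z-10: 65294434.000; Z-3: 88150945.000; Z-7: 588865.000; Z-9: 344901465.000; Z-8: 26827105.000; Z-16: 186204041.000; Z-17: 200769589.000; Z-6: 25861073.000; Z-4: 223355600.000; Z-1: 181770724.000.
Minimum at Z-7.

Z-7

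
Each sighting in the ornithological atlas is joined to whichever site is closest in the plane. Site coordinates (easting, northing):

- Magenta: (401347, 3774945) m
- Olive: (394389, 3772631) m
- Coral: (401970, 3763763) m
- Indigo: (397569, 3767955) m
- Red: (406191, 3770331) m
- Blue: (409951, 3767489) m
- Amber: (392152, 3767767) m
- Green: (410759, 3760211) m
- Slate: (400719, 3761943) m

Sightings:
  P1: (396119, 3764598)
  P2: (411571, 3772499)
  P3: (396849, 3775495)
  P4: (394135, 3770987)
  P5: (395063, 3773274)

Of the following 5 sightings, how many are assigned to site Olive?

P1 → Indigo
P2 → Blue
P3 → Olive
P4 → Olive
P5 → Olive
3 of the 5 go to Olive.

3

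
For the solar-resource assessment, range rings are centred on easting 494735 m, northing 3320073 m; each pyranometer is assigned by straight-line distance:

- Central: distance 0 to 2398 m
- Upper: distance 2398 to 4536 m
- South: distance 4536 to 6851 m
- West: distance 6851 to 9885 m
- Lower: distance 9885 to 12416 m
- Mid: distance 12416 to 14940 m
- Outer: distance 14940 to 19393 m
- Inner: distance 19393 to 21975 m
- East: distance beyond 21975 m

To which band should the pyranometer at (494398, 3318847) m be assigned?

Distance = √((494398−494735)² + (3318847−3320073)²) = √(113569.000 + 1503076.000) = 1271.474 m.
0 ≤ 1271.474 < 2398 → Central.

Central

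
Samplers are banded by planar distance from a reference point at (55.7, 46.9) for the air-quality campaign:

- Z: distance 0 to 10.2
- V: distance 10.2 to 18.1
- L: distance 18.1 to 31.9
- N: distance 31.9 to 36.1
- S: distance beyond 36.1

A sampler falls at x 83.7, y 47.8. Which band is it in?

L

Distance = √((83.7−55.7)² + (47.8−46.9)²) = √(784.000 + 0.810) = 28.014.
18.1 ≤ 28.014 < 31.9 → L.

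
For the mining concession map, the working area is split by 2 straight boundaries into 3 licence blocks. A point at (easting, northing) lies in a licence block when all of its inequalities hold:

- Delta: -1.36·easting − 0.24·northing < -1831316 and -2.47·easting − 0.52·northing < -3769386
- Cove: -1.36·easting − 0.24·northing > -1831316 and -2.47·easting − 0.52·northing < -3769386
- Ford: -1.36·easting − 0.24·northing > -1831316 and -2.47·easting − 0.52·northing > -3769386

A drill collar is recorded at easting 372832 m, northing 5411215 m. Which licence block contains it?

-1.36·372832 − 0.24·5411215 = -1805743.120, which is > -1831316
-2.47·372832 − 0.52·5411215 = -3734726.840, which is > -3769386
This sign pattern matches Ford.

Ford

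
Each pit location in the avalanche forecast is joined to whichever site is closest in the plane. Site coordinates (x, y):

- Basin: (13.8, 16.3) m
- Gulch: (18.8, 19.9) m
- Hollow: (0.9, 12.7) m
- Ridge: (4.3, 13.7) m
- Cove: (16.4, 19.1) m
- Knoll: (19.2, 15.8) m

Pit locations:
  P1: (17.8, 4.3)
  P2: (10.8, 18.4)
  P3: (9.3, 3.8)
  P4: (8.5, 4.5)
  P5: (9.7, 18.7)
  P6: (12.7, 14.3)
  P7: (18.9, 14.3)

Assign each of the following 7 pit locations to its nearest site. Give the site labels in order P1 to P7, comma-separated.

P1 → Knoll (d²=134.21)
P2 → Basin (d²=13.41)
P3 → Ridge (d²=123.01)
P4 → Ridge (d²=102.28)
P5 → Basin (d²=22.57)
P6 → Basin (d²=5.21)
P7 → Knoll (d²=2.34)

Knoll, Basin, Ridge, Ridge, Basin, Basin, Knoll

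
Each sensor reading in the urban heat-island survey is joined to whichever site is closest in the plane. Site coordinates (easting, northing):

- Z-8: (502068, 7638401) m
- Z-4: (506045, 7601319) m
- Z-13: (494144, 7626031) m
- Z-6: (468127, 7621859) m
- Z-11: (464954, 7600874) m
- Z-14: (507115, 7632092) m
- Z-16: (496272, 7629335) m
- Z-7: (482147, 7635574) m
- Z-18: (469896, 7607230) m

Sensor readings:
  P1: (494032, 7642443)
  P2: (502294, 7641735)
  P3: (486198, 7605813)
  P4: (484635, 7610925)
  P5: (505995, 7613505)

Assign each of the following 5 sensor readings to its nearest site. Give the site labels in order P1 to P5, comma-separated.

Z-8, Z-8, Z-18, Z-18, Z-4

P1 → Z-8 (d²=80915060.00)
P2 → Z-8 (d²=11166632.00)
P3 → Z-18 (d²=267763093.00)
P4 → Z-18 (d²=230891146.00)
P5 → Z-4 (d²=148501096.00)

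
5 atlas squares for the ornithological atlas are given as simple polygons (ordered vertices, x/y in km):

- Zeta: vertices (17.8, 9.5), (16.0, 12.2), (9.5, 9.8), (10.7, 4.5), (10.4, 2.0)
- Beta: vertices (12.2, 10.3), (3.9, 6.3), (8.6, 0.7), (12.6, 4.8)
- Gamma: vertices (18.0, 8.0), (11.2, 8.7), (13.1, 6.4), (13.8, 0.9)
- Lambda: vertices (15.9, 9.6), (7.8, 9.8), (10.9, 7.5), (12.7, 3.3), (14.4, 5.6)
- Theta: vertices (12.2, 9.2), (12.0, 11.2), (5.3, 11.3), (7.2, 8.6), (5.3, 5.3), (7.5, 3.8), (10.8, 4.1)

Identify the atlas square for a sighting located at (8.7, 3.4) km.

Beta

Cast a ray rightward from (8.7, 3.4). For each polygon, the edges (by vertex number in listed order) whose endpoints lie on opposite sides of y = 3.4, where each meets that height, and whether that is right or left of the point:
Zeta: 4–5 at x≈10.57 (right), 5–1 at x≈11.78 (right) → 2 crossings.
Beta: 2–3 at x≈6.33 (left), 3–4 at x≈11.23 (right) → 1 crossing.
Gamma: 3–4 at x≈13.48 (right), 4–1 at x≈15.28 (right) → 2 crossings.
Lambda: 3–4 at x≈12.66 (right), 4–5 at x≈12.77 (right) → 2 crossings.
Theta: no edge straddles that height → 0 crossings.
Only Beta has an odd count, so the point is inside Beta.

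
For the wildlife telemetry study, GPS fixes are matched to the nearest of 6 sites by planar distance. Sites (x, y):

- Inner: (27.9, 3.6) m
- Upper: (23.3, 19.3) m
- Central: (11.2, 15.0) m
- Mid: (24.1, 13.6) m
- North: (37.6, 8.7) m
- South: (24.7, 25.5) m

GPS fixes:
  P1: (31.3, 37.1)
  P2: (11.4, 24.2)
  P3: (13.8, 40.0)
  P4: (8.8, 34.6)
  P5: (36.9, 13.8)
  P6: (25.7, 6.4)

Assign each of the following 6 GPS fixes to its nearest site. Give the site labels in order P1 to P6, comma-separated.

South, Central, South, South, North, Inner

P1 → South (d²=178.12)
P2 → Central (d²=84.68)
P3 → South (d²=329.06)
P4 → South (d²=335.62)
P5 → North (d²=26.50)
P6 → Inner (d²=12.68)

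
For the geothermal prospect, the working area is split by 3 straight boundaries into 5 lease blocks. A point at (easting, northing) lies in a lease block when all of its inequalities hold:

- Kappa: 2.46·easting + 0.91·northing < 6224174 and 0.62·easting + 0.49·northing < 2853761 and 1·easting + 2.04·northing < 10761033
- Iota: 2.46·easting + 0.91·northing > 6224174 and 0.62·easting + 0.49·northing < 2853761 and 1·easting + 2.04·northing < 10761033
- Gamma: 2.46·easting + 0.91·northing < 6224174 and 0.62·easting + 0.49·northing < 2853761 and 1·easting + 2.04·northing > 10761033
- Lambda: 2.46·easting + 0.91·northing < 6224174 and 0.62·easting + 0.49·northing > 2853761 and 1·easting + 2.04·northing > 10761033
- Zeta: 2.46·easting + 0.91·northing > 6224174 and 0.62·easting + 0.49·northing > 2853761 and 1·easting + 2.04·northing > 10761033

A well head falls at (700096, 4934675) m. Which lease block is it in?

Gamma

2.46·700096 + 0.91·4934675 = 6212790.410, which is < 6224174
0.62·700096 + 0.49·4934675 = 2852050.270, which is < 2853761
1·700096 + 2.04·4934675 = 10766833.000, which is > 10761033
This sign pattern matches Gamma.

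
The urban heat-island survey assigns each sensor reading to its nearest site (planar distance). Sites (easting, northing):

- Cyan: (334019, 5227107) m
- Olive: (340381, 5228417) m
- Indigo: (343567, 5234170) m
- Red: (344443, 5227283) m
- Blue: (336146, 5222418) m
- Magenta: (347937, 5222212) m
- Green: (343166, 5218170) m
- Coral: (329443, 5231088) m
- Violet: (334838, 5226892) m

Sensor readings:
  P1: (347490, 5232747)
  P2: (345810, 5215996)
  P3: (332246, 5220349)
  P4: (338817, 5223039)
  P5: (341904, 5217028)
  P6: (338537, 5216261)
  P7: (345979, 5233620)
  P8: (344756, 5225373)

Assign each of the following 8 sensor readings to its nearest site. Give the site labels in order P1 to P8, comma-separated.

Indigo, Green, Blue, Blue, Green, Green, Indigo, Red

P1 → Indigo (d²=17414858.00)
P2 → Green (d²=11717012.00)
P3 → Blue (d²=19490761.00)
P4 → Blue (d²=7519882.00)
P5 → Green (d²=2896808.00)
P6 → Green (d²=25071922.00)
P7 → Indigo (d²=6120244.00)
P8 → Red (d²=3746069.00)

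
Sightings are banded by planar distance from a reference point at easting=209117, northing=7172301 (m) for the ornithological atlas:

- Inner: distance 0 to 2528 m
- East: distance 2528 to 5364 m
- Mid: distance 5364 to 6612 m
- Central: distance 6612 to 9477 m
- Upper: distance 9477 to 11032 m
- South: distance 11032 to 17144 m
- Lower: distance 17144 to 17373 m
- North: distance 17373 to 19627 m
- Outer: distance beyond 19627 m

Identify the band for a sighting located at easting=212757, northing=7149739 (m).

Outer

Distance = √((212757−209117)² + (7149739−7172301)²) = √(13249600.000 + 509043844.000) = 22853.740 m.
19627 ≤ 22853.740 < ∞ → Outer.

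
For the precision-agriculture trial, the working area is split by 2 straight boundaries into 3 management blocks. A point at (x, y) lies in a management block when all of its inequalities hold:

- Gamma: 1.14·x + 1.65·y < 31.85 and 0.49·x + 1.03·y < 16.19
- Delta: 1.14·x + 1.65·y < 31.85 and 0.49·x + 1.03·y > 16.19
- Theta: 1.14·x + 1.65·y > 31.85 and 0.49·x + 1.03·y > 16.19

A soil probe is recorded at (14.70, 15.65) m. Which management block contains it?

Theta

1.14·14.70 + 1.65·15.65 = 42.581, which is > 31.85
0.49·14.70 + 1.03·15.65 = 23.323, which is > 16.19
This sign pattern matches Theta.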